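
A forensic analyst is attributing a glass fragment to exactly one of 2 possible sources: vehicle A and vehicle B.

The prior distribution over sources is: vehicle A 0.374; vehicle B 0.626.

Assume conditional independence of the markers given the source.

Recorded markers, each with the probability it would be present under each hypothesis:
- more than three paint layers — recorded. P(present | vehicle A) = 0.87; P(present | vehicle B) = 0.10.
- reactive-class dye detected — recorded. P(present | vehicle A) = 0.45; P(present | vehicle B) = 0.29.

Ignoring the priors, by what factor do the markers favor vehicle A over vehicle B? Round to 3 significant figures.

13.5

The Bayes factor is the ratio of the joint likelihoods of the marker pattern under the two hypotheses.
  vehicle A: 0.87 × 0.45 = 0.3915
  vehicle B: 0.10 × 0.29 = 0.029
Bayes factor = 0.3915 / 0.029 ≈ 13.5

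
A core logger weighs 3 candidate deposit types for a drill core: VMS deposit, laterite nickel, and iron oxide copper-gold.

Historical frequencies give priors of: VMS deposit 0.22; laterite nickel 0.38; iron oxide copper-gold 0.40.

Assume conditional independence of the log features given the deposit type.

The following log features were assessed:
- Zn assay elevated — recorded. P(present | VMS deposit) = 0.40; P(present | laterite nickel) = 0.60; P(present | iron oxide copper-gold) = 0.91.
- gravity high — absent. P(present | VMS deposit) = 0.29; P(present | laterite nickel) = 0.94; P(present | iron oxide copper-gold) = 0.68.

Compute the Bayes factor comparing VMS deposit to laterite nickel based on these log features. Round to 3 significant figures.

Joint likelihood of the log feature pattern under each hypothesis (using 1 − P(present | H) for each absent log feature):
  VMS deposit: 0.40 × (1 − 0.29) = 0.284
  laterite nickel: 0.60 × (1 − 0.94) = 0.036
Bayes factor = 0.284 / 0.036 ≈ 7.89

7.89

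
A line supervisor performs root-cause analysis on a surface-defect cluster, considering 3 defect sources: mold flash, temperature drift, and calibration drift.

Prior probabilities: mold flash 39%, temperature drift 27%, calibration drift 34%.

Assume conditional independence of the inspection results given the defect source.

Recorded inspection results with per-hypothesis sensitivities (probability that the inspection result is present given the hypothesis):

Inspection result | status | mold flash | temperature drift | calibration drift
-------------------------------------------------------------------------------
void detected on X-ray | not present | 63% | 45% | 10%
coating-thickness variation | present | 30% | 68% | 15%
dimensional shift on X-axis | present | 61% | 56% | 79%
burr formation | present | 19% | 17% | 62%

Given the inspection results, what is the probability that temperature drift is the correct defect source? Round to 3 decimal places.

By Bayes' rule with conditional independence, the unnormalized weight for each hypothesis is prior × ∏ likelihoods (using 1 − P(present | H) for each absent inspection result):
  mold flash: 0.39 × (1 − 0.63) × 0.30 × 0.61 × 0.19 = 0.0050173
  temperature drift: 0.27 × (1 − 0.45) × 0.68 × 0.56 × 0.17 = 0.0096133
  calibration drift: 0.34 × (1 − 0.10) × 0.15 × 0.79 × 0.62 = 0.022482
Normalizing constant Z = 0.0050173 + 0.0096133 + 0.022482 = 0.037112.
P(temperature drift | evidence) = 0.0096133 / 0.037112 ≈ 0.259.

0.259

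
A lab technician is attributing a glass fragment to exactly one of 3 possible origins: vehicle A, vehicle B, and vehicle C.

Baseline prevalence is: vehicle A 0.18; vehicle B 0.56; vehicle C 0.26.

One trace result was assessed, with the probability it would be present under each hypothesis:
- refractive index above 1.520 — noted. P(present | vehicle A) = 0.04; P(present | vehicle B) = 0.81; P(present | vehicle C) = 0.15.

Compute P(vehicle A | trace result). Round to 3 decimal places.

For each hypothesis, the unnormalized posterior weight is prior × likelihood:
  vehicle A: 0.18 × 0.04 = 0.0072
  vehicle B: 0.56 × 0.81 = 0.4536
  vehicle C: 0.26 × 0.15 = 0.039
Marginal likelihood of the evidence = 0.4998.
P(vehicle A | evidence) = 0.0072 / 0.4998 ≈ 0.014.

0.014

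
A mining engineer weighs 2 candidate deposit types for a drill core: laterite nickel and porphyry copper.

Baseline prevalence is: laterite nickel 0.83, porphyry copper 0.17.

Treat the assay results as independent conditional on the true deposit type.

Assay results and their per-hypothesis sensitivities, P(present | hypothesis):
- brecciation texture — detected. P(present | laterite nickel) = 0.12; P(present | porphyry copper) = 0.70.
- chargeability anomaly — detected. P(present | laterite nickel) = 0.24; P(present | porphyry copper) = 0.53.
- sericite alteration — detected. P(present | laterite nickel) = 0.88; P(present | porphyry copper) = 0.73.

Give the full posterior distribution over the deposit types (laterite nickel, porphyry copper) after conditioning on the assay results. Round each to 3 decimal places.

0.314, 0.686

Multiply each prior by the joint likelihood of the assay result pattern:
  laterite nickel: 0.83 × 0.12 × 0.24 × 0.88 = 0.021036
  porphyry copper: 0.17 × 0.70 × 0.53 × 0.73 = 0.046041
The unnormalized weights sum to 0.067077.
P(laterite nickel | evidence) = 0.021036 / 0.067077 ≈ 0.314
P(porphyry copper | evidence) = 0.046041 / 0.067077 ≈ 0.686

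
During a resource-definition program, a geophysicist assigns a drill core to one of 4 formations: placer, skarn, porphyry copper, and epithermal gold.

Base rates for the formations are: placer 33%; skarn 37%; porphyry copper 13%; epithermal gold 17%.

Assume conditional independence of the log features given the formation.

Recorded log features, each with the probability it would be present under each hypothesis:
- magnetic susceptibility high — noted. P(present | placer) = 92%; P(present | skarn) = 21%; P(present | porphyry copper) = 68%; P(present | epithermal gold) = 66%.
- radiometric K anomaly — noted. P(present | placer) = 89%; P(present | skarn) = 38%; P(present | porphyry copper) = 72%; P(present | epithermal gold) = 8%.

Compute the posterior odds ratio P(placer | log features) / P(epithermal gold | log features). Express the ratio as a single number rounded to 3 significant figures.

Unnormalized posterior weight (prior times the log feature likelihoods) for each of the two hypotheses:
  placer: 0.33 × 0.92 × 0.89 = 0.2702
  epithermal gold: 0.17 × 0.66 × 0.08 = 0.008976
Posterior odds = 0.2702 / 0.008976 ≈ 30.1.

30.1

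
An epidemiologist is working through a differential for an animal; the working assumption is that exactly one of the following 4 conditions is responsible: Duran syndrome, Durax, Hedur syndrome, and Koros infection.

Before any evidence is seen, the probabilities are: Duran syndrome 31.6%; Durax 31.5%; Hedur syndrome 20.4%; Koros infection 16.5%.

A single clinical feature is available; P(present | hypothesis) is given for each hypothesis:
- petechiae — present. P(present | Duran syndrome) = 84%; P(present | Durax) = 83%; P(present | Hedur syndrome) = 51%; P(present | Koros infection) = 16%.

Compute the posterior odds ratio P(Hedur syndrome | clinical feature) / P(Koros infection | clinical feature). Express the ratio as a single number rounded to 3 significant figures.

Unnormalized posterior weight (prior times the clinical feature likelihood) for each of the two hypotheses:
  Hedur syndrome: 0.204 × 0.51 = 0.10404
  Koros infection: 0.165 × 0.16 = 0.0264
Posterior odds = 0.10404 / 0.0264 ≈ 3.94.

3.94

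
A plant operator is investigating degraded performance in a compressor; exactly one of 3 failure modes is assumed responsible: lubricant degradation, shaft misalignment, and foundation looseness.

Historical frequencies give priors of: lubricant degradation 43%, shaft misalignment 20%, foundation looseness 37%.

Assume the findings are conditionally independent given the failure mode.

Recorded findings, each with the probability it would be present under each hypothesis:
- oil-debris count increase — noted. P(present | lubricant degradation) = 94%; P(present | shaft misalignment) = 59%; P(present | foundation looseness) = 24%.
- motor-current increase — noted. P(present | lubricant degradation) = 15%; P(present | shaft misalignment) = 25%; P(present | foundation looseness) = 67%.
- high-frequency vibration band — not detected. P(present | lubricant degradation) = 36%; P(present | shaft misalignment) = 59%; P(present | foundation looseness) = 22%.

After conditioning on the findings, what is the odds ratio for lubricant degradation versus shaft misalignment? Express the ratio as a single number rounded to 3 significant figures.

Posterior odds equal prior odds times the likelihood ratio; only the two competing hypotheses matter (using 1 − P(present | H) for each absent finding).
  lubricant degradation: 0.43 × 0.94 × 0.15 × (1 − 0.36) = 0.038803
  shaft misalignment: 0.20 × 0.59 × 0.25 × (1 − 0.59) = 0.012095
Posterior odds = 0.038803 / 0.012095 ≈ 3.21.

3.21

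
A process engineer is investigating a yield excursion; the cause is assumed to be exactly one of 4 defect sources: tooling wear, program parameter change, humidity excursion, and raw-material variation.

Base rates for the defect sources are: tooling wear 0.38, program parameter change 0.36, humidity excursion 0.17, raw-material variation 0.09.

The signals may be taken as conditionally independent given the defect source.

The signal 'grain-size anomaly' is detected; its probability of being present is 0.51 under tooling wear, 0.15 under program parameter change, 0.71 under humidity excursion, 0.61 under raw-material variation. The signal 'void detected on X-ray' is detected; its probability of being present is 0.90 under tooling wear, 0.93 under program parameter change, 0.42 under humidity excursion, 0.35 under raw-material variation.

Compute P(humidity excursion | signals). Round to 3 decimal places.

0.172

For each hypothesis, the unnormalized posterior weight is prior × product of the signal likelihoods:
  tooling wear: 0.38 × 0.51 × 0.90 = 0.17442
  program parameter change: 0.36 × 0.15 × 0.93 = 0.05022
  humidity excursion: 0.17 × 0.71 × 0.42 = 0.050694
  raw-material variation: 0.09 × 0.61 × 0.35 = 0.019215
The unnormalized weights sum to 0.29455.
P(humidity excursion | evidence) = 0.050694 / 0.29455 ≈ 0.172.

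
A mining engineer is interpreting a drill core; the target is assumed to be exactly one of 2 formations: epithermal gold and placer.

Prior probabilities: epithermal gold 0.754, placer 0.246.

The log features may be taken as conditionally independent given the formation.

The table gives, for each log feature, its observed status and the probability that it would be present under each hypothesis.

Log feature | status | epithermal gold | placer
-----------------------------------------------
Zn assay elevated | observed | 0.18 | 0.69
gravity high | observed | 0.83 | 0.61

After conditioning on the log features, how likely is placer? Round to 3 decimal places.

0.479

By Bayes' rule with conditional independence, the unnormalized weight for each hypothesis is prior × ∏ likelihoods:
  epithermal gold: 0.754 × 0.18 × 0.83 = 0.11265
  placer: 0.246 × 0.69 × 0.61 = 0.10354
Marginal likelihood of the evidence = 0.21619.
P(placer | evidence) = 0.10354 / 0.21619 ≈ 0.479.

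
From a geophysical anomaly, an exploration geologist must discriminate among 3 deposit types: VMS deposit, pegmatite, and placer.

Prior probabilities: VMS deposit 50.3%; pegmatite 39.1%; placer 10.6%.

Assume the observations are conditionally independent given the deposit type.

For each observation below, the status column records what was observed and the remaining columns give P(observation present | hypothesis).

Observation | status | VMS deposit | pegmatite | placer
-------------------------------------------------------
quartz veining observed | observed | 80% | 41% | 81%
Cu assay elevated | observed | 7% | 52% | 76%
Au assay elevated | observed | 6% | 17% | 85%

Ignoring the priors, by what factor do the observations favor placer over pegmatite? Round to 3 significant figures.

Take the product of per-observation likelihoods under each hypothesis, then divide.
  placer: 0.81 × 0.76 × 0.85 = 0.52326
  pegmatite: 0.41 × 0.52 × 0.17 = 0.036244
Bayes factor = 0.52326 / 0.036244 ≈ 14.4

14.4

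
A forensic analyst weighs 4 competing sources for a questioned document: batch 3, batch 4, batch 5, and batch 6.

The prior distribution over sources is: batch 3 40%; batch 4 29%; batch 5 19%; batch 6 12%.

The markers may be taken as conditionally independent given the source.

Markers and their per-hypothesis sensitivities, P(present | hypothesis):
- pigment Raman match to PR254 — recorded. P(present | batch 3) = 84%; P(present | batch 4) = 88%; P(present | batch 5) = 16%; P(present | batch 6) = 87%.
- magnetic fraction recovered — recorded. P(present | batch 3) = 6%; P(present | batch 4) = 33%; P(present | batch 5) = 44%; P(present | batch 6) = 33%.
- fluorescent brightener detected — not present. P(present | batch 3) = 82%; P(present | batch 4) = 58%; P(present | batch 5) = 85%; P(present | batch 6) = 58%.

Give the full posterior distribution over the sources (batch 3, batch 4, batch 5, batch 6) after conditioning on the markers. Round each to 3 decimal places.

By Bayes' rule with conditional independence, the unnormalized weight for each hypothesis is prior × ∏ likelihoods (using 1 − P(present | H) for each absent marker):
  batch 3: 0.40 × 0.84 × 0.06 × (1 − 0.82) = 0.0036288
  batch 4: 0.29 × 0.88 × 0.33 × (1 − 0.58) = 0.035371
  batch 5: 0.19 × 0.16 × 0.44 × (1 − 0.85) = 0.0020064
  batch 6: 0.12 × 0.87 × 0.33 × (1 − 0.58) = 0.01447
The unnormalized weights sum to 0.055476.
P(batch 3 | evidence) = 0.0036288 / 0.055476 ≈ 0.065
P(batch 4 | evidence) = 0.035371 / 0.055476 ≈ 0.638
P(batch 5 | evidence) = 0.0020064 / 0.055476 ≈ 0.036
P(batch 6 | evidence) = 0.01447 / 0.055476 ≈ 0.261

0.065, 0.638, 0.036, 0.261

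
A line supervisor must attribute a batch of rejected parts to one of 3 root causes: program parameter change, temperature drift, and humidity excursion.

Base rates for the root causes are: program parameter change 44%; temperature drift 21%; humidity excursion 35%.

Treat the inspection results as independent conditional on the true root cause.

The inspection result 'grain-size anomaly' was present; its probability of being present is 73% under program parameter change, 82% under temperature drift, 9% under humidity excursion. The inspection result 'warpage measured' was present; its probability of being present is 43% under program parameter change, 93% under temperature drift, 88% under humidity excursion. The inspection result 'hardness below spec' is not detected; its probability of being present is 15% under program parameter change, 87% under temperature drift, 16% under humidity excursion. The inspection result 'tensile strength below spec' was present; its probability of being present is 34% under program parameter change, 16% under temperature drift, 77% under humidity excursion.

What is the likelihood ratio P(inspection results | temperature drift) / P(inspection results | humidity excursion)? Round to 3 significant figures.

0.310

Take the product of per-inspection result likelihoods under each hypothesis (using 1 − P(present | H) for each absent inspection result), then divide.
  temperature drift: 0.82 × 0.93 × (1 − 0.87) × 0.16 = 0.015862
  humidity excursion: 0.09 × 0.88 × (1 − 0.16) × 0.77 = 0.051227
Bayes factor = 0.015862 / 0.051227 ≈ 0.310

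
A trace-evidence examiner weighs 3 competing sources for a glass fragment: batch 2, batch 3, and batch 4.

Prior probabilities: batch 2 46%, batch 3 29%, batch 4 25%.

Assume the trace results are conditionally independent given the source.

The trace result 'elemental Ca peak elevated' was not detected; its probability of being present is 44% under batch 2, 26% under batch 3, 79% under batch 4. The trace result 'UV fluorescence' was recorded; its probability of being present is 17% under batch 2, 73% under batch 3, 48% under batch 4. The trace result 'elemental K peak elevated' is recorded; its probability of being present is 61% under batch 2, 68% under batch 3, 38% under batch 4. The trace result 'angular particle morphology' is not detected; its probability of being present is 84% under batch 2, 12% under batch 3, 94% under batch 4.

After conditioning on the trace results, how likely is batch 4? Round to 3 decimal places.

For each hypothesis, the unnormalized posterior weight is prior × product of the trace result likelihoods (using 1 − P(present | H) for each absent trace result):
  batch 2: 0.46 × (1 − 0.44) × 0.17 × 0.61 × (1 − 0.84) = 0.0042741
  batch 3: 0.29 × (1 − 0.26) × 0.73 × 0.68 × (1 − 0.12) = 0.093744
  batch 4: 0.25 × (1 − 0.79) × 0.48 × 0.38 × (1 − 0.94) = 0.00057456
Marginal likelihood of the evidence = 0.098593.
P(batch 4 | evidence) = 0.00057456 / 0.098593 ≈ 0.006.

0.006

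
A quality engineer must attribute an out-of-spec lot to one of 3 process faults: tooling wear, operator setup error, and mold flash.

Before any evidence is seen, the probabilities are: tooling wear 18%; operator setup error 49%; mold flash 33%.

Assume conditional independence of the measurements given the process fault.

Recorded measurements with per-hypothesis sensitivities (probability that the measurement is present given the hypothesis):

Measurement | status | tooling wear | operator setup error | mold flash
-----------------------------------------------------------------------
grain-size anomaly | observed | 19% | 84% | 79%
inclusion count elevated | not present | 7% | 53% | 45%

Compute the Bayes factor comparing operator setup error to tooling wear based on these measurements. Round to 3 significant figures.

The Bayes factor is the ratio of the joint likelihoods of the measurement pattern under the two hypotheses (using 1 − P(present | H) for each absent measurement).
  operator setup error: 0.84 × (1 − 0.53) = 0.3948
  tooling wear: 0.19 × (1 − 0.07) = 0.1767
Bayes factor = 0.3948 / 0.1767 ≈ 2.23

2.23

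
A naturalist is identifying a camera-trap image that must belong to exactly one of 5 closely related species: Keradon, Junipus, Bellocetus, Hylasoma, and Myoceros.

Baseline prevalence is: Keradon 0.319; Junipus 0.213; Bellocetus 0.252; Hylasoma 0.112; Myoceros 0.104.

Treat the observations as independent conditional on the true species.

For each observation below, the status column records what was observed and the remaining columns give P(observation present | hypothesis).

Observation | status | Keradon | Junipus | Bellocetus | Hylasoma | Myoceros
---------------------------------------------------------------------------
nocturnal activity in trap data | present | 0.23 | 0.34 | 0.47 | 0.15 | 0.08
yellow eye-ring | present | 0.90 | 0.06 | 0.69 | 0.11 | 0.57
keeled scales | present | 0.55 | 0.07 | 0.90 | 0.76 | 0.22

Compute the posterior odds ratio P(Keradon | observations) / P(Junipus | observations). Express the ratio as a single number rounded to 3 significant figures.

119

Posterior odds equal prior odds times the likelihood ratio; only the two competing hypotheses matter.
  Keradon: 0.319 × 0.23 × 0.90 × 0.55 = 0.036318
  Junipus: 0.213 × 0.34 × 0.06 × 0.07 = 0.00030416
Odds(Keradon : Junipus) = 0.036318 / 0.00030416 ≈ 119.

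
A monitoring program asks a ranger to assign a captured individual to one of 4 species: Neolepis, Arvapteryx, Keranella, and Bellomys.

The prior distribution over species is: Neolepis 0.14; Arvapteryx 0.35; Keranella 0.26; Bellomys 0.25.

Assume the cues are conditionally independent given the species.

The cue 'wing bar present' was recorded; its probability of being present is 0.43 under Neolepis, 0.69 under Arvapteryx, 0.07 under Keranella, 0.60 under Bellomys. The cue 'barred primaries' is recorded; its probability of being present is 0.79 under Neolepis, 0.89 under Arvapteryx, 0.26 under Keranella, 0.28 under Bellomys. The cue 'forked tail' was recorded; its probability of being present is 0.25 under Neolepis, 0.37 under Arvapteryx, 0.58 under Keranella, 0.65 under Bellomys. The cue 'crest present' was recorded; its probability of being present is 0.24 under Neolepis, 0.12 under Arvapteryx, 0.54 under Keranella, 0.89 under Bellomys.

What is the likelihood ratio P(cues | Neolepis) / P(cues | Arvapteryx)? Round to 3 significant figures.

Take the product of per-cue likelihoods under each hypothesis, then divide.
  Neolepis: 0.43 × 0.79 × 0.25 × 0.24 = 0.020382
  Arvapteryx: 0.69 × 0.89 × 0.37 × 0.12 = 0.027266
Bayes factor = 0.020382 / 0.027266 ≈ 0.748

0.748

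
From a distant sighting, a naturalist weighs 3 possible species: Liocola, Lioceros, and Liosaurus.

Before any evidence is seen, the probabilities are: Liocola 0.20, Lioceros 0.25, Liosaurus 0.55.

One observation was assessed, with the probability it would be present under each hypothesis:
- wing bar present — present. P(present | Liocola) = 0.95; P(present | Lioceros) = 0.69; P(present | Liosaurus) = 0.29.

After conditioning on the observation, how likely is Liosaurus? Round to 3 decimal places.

For each hypothesis, the unnormalized posterior weight is prior × likelihood:
  Liocola: 0.20 × 0.95 = 0.19
  Lioceros: 0.25 × 0.69 = 0.1725
  Liosaurus: 0.55 × 0.29 = 0.1595
Marginal likelihood of the evidence = 0.522.
P(Liosaurus | evidence) = 0.1595 / 0.522 ≈ 0.306.

0.306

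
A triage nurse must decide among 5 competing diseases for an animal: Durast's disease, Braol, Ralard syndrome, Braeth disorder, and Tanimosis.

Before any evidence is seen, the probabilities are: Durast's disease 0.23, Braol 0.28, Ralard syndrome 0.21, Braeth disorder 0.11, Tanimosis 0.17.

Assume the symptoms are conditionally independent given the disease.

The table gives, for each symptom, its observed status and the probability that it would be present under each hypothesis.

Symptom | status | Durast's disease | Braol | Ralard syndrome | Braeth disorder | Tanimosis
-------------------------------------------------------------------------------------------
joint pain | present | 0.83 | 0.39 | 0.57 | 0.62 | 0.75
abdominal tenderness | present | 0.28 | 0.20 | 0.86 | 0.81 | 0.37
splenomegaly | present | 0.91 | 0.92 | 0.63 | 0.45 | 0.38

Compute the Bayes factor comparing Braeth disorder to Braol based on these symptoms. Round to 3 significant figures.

3.15

The Bayes factor is the ratio of the joint likelihoods of the symptom pattern under the two hypotheses.
  Braeth disorder: 0.62 × 0.81 × 0.45 = 0.22599
  Braol: 0.39 × 0.20 × 0.92 = 0.07176
Bayes factor = 0.22599 / 0.07176 ≈ 3.15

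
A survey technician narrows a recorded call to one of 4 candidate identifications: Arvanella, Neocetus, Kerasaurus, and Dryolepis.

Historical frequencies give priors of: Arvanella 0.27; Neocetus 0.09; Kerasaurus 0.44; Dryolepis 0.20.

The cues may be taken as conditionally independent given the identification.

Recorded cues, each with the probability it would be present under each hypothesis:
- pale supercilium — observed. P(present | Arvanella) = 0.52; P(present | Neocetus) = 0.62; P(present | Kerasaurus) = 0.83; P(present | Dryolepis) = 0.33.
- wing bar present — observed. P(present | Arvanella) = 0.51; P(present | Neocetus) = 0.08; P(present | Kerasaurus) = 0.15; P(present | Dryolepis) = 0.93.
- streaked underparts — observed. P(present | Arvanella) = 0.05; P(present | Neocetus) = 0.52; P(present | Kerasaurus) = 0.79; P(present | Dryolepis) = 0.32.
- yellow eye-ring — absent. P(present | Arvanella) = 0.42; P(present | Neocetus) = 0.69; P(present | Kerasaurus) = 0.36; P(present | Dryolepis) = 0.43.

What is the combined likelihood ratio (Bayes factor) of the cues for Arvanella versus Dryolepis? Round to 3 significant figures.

The Bayes factor is the ratio of the joint likelihoods of the cue pattern under the two hypotheses (using 1 − P(present | H) for each absent cue).
  Arvanella: 0.52 × 0.51 × 0.05 × (1 − 0.42) = 0.0076908
  Dryolepis: 0.33 × 0.93 × 0.32 × (1 − 0.43) = 0.055979
Bayes factor = 0.0076908 / 0.055979 ≈ 0.137

0.137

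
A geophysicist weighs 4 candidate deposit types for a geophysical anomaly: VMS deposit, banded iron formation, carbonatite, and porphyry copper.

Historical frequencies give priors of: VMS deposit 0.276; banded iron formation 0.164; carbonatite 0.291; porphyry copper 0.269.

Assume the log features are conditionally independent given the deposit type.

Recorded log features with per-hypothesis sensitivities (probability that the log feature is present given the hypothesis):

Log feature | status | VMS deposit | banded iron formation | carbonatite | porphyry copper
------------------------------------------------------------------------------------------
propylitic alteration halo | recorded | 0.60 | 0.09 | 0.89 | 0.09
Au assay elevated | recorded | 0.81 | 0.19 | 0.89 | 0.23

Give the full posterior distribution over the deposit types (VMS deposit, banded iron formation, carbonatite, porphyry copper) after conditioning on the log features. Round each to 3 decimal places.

By Bayes' rule with conditional independence, the unnormalized weight for each hypothesis is prior × ∏ likelihoods:
  VMS deposit: 0.276 × 0.60 × 0.81 = 0.13414
  banded iron formation: 0.164 × 0.09 × 0.19 = 0.0028044
  carbonatite: 0.291 × 0.89 × 0.89 = 0.2305
  porphyry copper: 0.269 × 0.09 × 0.23 = 0.0055683
The unnormalized weights sum to 0.37301.
P(VMS deposit | evidence) = 0.13414 / 0.37301 ≈ 0.360
P(banded iron formation | evidence) = 0.0028044 / 0.37301 ≈ 0.008
P(carbonatite | evidence) = 0.2305 / 0.37301 ≈ 0.618
P(porphyry copper | evidence) = 0.0055683 / 0.37301 ≈ 0.015

0.360, 0.008, 0.618, 0.015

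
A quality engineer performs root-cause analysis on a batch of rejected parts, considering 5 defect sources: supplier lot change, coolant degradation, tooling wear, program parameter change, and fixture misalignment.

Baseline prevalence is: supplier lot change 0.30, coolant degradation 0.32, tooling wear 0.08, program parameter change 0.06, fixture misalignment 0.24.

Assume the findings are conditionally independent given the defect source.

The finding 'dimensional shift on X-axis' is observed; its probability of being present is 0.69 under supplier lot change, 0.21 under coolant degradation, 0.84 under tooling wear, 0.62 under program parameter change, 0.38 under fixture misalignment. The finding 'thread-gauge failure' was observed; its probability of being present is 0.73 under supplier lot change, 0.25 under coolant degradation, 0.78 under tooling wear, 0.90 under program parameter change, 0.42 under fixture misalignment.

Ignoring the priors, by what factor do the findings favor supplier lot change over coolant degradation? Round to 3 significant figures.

The Bayes factor is the ratio of the joint likelihoods of the evidence pattern under the two hypotheses.
  supplier lot change: 0.69 × 0.73 = 0.5037
  coolant degradation: 0.21 × 0.25 = 0.0525
Bayes factor = 0.5037 / 0.0525 ≈ 9.59

9.59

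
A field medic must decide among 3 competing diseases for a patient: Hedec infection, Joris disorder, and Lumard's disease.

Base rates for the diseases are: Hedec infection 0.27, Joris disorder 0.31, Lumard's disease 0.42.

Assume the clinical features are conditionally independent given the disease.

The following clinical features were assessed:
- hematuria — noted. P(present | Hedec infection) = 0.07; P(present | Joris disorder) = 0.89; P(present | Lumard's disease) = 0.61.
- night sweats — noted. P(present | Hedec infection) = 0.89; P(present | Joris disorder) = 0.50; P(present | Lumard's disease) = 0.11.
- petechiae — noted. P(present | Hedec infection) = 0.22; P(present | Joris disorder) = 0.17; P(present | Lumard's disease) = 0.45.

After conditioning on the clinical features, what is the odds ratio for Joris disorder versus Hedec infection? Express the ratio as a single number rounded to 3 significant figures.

6.34

The normalizing constant cancels in an odds ratio, so compute prior × likelihood for the two hypotheses only:
  Joris disorder: 0.31 × 0.89 × 0.50 × 0.17 = 0.023452
  Hedec infection: 0.27 × 0.07 × 0.89 × 0.22 = 0.0037006
Odds(Joris disorder : Hedec infection) = 0.023452 / 0.0037006 ≈ 6.34.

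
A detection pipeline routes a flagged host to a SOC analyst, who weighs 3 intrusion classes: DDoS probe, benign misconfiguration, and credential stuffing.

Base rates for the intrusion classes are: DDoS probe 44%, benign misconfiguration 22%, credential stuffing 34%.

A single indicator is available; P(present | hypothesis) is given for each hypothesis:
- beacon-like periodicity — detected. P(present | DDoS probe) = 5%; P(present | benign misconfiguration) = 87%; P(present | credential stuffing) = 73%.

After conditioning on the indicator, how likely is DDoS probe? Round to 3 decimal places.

0.048

By Bayes' rule, the unnormalized weight for each hypothesis is prior × likelihood:
  DDoS probe: 0.44 × 0.05 = 0.022
  benign misconfiguration: 0.22 × 0.87 = 0.1914
  credential stuffing: 0.34 × 0.73 = 0.2482
The unnormalized weights sum to 0.4616.
P(DDoS probe | evidence) = 0.022 / 0.4616 ≈ 0.048.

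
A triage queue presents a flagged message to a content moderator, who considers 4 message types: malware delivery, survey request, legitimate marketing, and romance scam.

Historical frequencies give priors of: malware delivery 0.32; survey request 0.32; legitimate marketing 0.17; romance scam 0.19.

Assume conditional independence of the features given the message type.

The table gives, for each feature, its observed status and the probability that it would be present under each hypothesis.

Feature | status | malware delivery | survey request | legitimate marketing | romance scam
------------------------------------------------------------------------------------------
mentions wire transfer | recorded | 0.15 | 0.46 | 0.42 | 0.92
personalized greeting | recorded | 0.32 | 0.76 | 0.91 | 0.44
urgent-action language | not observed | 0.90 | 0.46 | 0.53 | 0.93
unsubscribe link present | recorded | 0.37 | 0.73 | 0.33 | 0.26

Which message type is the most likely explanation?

survey request

Multiply each prior by the joint likelihood of the feature pattern (using 1 − P(present | H) for each absent feature):
  malware delivery: 0.32 × 0.15 × 0.32 × (1 − 0.90) × 0.37 = 0.00056832
  survey request: 0.32 × 0.46 × 0.76 × (1 − 0.46) × 0.73 = 0.0441
  legitimate marketing: 0.17 × 0.42 × 0.91 × (1 − 0.53) × 0.33 = 0.010077
  romance scam: 0.19 × 0.92 × 0.44 × (1 − 0.93) × 0.26 = 0.0013998
Marginal likelihood of the evidence = 0.056146.
P(malware delivery | evidence) ≈ 0.00056832 / 0.056146 ≈ 0.010
P(survey request | evidence) ≈ 0.0441 / 0.056146 ≈ 0.785
P(legitimate marketing | evidence) ≈ 0.010077 / 0.056146 ≈ 0.179
P(romance scam | evidence) ≈ 0.0013998 / 0.056146 ≈ 0.025
The largest is 0.785, so survey request is most probable.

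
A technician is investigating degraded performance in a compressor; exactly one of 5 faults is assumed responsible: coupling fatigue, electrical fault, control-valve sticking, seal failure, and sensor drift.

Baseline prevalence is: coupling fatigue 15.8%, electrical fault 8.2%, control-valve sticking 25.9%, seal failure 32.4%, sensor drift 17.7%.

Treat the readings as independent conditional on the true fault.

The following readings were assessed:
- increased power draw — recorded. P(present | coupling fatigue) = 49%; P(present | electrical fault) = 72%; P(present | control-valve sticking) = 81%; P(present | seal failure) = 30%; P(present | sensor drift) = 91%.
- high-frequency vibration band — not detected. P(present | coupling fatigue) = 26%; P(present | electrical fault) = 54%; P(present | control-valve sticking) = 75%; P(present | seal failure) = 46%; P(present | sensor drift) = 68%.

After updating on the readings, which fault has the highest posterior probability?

coupling fatigue

For each hypothesis, the unnormalized posterior weight is prior × product of the reading likelihoods (using 1 − P(present | H) for each absent reading):
  coupling fatigue: 0.158 × 0.49 × (1 − 0.26) = 0.057291
  electrical fault: 0.082 × 0.72 × (1 − 0.54) = 0.027158
  control-valve sticking: 0.259 × 0.81 × (1 − 0.75) = 0.052448
  seal failure: 0.324 × 0.30 × (1 − 0.46) = 0.052488
  sensor drift: 0.177 × 0.91 × (1 − 0.68) = 0.051542
Marginal likelihood of the evidence = 0.24093.
P(coupling fatigue | evidence) ≈ 0.057291 / 0.24093 ≈ 0.238
P(electrical fault | evidence) ≈ 0.027158 / 0.24093 ≈ 0.113
P(control-valve sticking | evidence) ≈ 0.052448 / 0.24093 ≈ 0.218
P(seal failure | evidence) ≈ 0.052488 / 0.24093 ≈ 0.218
P(sensor drift | evidence) ≈ 0.051542 / 0.24093 ≈ 0.214
The largest is 0.238, so coupling fatigue is most probable.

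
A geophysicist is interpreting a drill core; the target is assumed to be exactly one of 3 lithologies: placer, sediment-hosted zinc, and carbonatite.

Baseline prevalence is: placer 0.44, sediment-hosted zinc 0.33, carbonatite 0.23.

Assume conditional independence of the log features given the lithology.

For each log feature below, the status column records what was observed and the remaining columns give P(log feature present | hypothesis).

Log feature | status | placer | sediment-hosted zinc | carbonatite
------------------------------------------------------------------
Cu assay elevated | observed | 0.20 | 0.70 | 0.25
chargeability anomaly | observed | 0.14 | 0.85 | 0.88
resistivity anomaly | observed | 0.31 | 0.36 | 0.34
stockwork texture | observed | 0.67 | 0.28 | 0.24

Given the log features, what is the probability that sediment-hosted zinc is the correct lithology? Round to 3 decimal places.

0.747

Multiply each prior by the joint likelihood of the log feature pattern:
  placer: 0.44 × 0.20 × 0.14 × 0.31 × 0.67 = 0.0025589
  sediment-hosted zinc: 0.33 × 0.70 × 0.85 × 0.36 × 0.28 = 0.019792
  carbonatite: 0.23 × 0.25 × 0.88 × 0.34 × 0.24 = 0.004129
Normalizing constant Z = 0.0025589 + 0.019792 + 0.004129 = 0.02648.
P(sediment-hosted zinc | evidence) = 0.019792 / 0.02648 ≈ 0.747.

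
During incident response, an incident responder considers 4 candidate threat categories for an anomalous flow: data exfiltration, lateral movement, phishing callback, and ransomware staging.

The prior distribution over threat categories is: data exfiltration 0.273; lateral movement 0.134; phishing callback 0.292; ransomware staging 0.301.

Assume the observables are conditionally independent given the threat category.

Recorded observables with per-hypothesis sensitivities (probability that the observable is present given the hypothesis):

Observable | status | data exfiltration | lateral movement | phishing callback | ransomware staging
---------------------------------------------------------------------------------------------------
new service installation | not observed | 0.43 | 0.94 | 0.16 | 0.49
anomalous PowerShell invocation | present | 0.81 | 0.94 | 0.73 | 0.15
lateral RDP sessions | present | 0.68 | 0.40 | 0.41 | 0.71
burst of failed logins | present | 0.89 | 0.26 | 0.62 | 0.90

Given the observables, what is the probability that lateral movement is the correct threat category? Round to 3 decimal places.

By Bayes' rule with conditional independence, the unnormalized weight for each hypothesis is prior × ∏ likelihoods (using 1 − P(present | H) for each absent observable):
  data exfiltration: 0.273 × (1 − 0.43) × 0.81 × 0.68 × 0.89 = 0.076282
  lateral movement: 0.134 × (1 − 0.94) × 0.94 × 0.40 × 0.26 = 0.00078599
  phishing callback: 0.292 × (1 − 0.16) × 0.73 × 0.41 × 0.62 = 0.045516
  ransomware staging: 0.301 × (1 − 0.49) × 0.15 × 0.71 × 0.90 = 0.014714
The unnormalized weights sum to 0.1373.
P(lateral movement | evidence) = 0.00078599 / 0.1373 ≈ 0.006.

0.006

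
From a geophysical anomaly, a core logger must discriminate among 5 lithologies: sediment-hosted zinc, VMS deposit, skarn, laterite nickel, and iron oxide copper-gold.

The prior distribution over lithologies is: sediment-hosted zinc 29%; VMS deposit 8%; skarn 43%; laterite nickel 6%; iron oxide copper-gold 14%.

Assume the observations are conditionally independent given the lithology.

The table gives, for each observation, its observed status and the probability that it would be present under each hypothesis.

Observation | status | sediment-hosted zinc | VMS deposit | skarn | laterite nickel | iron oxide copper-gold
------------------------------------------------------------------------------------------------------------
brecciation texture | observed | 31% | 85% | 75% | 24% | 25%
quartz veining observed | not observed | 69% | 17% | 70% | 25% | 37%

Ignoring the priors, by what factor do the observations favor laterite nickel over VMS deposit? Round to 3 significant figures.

Joint likelihood of the evidence pattern under each hypothesis (using 1 − P(present | H) for each absent observation):
  laterite nickel: 0.24 × (1 − 0.25) = 0.18
  VMS deposit: 0.85 × (1 − 0.17) = 0.7055
Bayes factor = 0.18 / 0.7055 ≈ 0.255

0.255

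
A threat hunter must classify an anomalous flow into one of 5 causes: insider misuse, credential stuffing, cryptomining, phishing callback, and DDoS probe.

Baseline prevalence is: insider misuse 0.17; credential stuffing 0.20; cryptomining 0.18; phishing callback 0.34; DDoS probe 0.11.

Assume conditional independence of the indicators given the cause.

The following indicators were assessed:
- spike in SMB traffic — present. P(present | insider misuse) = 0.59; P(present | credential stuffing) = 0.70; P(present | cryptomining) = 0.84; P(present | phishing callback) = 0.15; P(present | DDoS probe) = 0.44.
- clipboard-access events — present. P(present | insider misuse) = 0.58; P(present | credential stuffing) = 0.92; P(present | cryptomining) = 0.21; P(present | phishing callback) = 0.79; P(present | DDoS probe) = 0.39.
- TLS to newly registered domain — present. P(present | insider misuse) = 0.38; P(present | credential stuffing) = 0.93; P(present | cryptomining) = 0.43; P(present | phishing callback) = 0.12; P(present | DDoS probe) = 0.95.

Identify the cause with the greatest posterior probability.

credential stuffing

Multiply each prior by the joint likelihood of the indicator pattern:
  insider misuse: 0.17 × 0.59 × 0.58 × 0.38 = 0.022106
  credential stuffing: 0.20 × 0.70 × 0.92 × 0.93 = 0.11978
  cryptomining: 0.18 × 0.84 × 0.21 × 0.43 = 0.013653
  phishing callback: 0.34 × 0.15 × 0.79 × 0.12 = 0.0048348
  DDoS probe: 0.11 × 0.44 × 0.39 × 0.95 = 0.017932
The unnormalized weights sum to 0.17831.
P(insider misuse | evidence) ≈ 0.022106 / 0.17831 ≈ 0.124
P(credential stuffing | evidence) ≈ 0.11978 / 0.17831 ≈ 0.672
P(cryptomining | evidence) ≈ 0.013653 / 0.17831 ≈ 0.077
P(phishing callback | evidence) ≈ 0.0048348 / 0.17831 ≈ 0.027
P(DDoS probe | evidence) ≈ 0.017932 / 0.17831 ≈ 0.101
The largest is 0.672, so credential stuffing is most probable.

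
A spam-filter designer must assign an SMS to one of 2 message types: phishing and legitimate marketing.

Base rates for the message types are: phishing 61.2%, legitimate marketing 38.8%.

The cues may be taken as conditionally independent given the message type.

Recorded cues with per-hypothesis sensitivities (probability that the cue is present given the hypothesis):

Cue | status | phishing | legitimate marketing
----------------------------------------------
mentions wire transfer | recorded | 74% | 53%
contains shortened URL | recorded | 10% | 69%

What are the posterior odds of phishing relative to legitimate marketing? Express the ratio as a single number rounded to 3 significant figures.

Posterior odds equal prior odds times the likelihood ratio; only the two competing hypotheses matter.
  phishing: 0.612 × 0.74 × 0.10 = 0.045288
  legitimate marketing: 0.388 × 0.53 × 0.69 = 0.14189
Odds(phishing : legitimate marketing) = 0.045288 / 0.14189 ≈ 0.319.

0.319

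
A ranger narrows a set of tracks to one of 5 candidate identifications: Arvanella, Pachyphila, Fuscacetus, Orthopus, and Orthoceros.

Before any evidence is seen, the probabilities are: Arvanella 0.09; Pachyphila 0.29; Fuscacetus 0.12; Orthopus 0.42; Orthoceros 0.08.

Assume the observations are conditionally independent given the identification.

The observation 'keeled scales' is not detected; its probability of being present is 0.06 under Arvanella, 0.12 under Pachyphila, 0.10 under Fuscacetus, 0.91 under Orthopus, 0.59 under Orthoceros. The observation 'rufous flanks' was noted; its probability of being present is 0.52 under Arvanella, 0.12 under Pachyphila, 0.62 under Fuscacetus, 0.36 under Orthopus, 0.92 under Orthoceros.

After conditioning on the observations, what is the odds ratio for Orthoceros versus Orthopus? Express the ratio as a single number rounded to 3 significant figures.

2.22

Posterior odds equal prior odds times the likelihood ratio; only the two competing hypotheses matter (using 1 − P(present | H) for each absent observation).
  Orthoceros: 0.08 × (1 − 0.59) × 0.92 = 0.030176
  Orthopus: 0.42 × (1 − 0.91) × 0.36 = 0.013608
Posterior odds = 0.030176 / 0.013608 ≈ 2.22.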